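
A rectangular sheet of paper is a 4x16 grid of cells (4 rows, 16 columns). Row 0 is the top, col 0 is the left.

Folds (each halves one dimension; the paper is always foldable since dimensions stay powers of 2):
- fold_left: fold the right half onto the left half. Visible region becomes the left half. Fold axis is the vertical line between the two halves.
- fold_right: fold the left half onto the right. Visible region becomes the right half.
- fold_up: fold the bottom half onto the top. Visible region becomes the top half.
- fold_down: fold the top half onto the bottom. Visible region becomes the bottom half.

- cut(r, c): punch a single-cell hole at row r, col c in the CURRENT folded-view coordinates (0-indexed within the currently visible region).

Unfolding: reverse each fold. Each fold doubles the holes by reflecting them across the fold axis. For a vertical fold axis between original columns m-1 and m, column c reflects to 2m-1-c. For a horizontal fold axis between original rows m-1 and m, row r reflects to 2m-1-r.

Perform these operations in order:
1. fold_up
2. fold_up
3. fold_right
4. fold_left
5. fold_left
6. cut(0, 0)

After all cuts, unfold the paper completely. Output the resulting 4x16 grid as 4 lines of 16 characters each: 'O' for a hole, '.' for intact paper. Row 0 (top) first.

Answer: O..OO..OO..OO..O
O..OO..OO..OO..O
O..OO..OO..OO..O
O..OO..OO..OO..O

Derivation:
Op 1 fold_up: fold axis h@2; visible region now rows[0,2) x cols[0,16) = 2x16
Op 2 fold_up: fold axis h@1; visible region now rows[0,1) x cols[0,16) = 1x16
Op 3 fold_right: fold axis v@8; visible region now rows[0,1) x cols[8,16) = 1x8
Op 4 fold_left: fold axis v@12; visible region now rows[0,1) x cols[8,12) = 1x4
Op 5 fold_left: fold axis v@10; visible region now rows[0,1) x cols[8,10) = 1x2
Op 6 cut(0, 0): punch at orig (0,8); cuts so far [(0, 8)]; region rows[0,1) x cols[8,10) = 1x2
Unfold 1 (reflect across v@10): 2 holes -> [(0, 8), (0, 11)]
Unfold 2 (reflect across v@12): 4 holes -> [(0, 8), (0, 11), (0, 12), (0, 15)]
Unfold 3 (reflect across v@8): 8 holes -> [(0, 0), (0, 3), (0, 4), (0, 7), (0, 8), (0, 11), (0, 12), (0, 15)]
Unfold 4 (reflect across h@1): 16 holes -> [(0, 0), (0, 3), (0, 4), (0, 7), (0, 8), (0, 11), (0, 12), (0, 15), (1, 0), (1, 3), (1, 4), (1, 7), (1, 8), (1, 11), (1, 12), (1, 15)]
Unfold 5 (reflect across h@2): 32 holes -> [(0, 0), (0, 3), (0, 4), (0, 7), (0, 8), (0, 11), (0, 12), (0, 15), (1, 0), (1, 3), (1, 4), (1, 7), (1, 8), (1, 11), (1, 12), (1, 15), (2, 0), (2, 3), (2, 4), (2, 7), (2, 8), (2, 11), (2, 12), (2, 15), (3, 0), (3, 3), (3, 4), (3, 7), (3, 8), (3, 11), (3, 12), (3, 15)]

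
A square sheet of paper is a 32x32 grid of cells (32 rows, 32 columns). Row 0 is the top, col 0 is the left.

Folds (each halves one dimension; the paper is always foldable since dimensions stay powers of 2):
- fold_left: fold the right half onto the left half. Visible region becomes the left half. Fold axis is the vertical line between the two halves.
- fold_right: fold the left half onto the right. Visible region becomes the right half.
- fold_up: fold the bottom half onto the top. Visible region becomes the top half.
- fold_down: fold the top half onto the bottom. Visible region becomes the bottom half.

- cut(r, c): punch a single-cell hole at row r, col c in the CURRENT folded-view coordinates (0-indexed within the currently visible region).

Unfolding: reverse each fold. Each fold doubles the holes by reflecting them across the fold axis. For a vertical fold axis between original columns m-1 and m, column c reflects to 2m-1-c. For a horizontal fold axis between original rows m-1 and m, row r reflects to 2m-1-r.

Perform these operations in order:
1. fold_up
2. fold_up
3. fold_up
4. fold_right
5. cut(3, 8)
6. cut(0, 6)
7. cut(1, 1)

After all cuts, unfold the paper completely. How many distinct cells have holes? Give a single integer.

Answer: 48

Derivation:
Op 1 fold_up: fold axis h@16; visible region now rows[0,16) x cols[0,32) = 16x32
Op 2 fold_up: fold axis h@8; visible region now rows[0,8) x cols[0,32) = 8x32
Op 3 fold_up: fold axis h@4; visible region now rows[0,4) x cols[0,32) = 4x32
Op 4 fold_right: fold axis v@16; visible region now rows[0,4) x cols[16,32) = 4x16
Op 5 cut(3, 8): punch at orig (3,24); cuts so far [(3, 24)]; region rows[0,4) x cols[16,32) = 4x16
Op 6 cut(0, 6): punch at orig (0,22); cuts so far [(0, 22), (3, 24)]; region rows[0,4) x cols[16,32) = 4x16
Op 7 cut(1, 1): punch at orig (1,17); cuts so far [(0, 22), (1, 17), (3, 24)]; region rows[0,4) x cols[16,32) = 4x16
Unfold 1 (reflect across v@16): 6 holes -> [(0, 9), (0, 22), (1, 14), (1, 17), (3, 7), (3, 24)]
Unfold 2 (reflect across h@4): 12 holes -> [(0, 9), (0, 22), (1, 14), (1, 17), (3, 7), (3, 24), (4, 7), (4, 24), (6, 14), (6, 17), (7, 9), (7, 22)]
Unfold 3 (reflect across h@8): 24 holes -> [(0, 9), (0, 22), (1, 14), (1, 17), (3, 7), (3, 24), (4, 7), (4, 24), (6, 14), (6, 17), (7, 9), (7, 22), (8, 9), (8, 22), (9, 14), (9, 17), (11, 7), (11, 24), (12, 7), (12, 24), (14, 14), (14, 17), (15, 9), (15, 22)]
Unfold 4 (reflect across h@16): 48 holes -> [(0, 9), (0, 22), (1, 14), (1, 17), (3, 7), (3, 24), (4, 7), (4, 24), (6, 14), (6, 17), (7, 9), (7, 22), (8, 9), (8, 22), (9, 14), (9, 17), (11, 7), (11, 24), (12, 7), (12, 24), (14, 14), (14, 17), (15, 9), (15, 22), (16, 9), (16, 22), (17, 14), (17, 17), (19, 7), (19, 24), (20, 7), (20, 24), (22, 14), (22, 17), (23, 9), (23, 22), (24, 9), (24, 22), (25, 14), (25, 17), (27, 7), (27, 24), (28, 7), (28, 24), (30, 14), (30, 17), (31, 9), (31, 22)]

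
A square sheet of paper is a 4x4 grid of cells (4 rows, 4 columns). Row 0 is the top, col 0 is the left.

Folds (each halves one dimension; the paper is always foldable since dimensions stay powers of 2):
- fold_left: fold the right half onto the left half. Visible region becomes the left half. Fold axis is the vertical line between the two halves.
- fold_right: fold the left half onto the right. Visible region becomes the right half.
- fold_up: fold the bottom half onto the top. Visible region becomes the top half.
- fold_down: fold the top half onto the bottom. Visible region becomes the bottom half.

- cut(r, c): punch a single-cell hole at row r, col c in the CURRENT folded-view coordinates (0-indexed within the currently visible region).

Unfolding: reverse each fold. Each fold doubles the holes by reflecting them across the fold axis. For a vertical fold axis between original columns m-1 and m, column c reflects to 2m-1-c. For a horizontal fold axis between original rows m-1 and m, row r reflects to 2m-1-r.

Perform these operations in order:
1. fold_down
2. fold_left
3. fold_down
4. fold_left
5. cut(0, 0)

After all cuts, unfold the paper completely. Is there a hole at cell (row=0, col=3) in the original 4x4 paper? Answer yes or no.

Answer: yes

Derivation:
Op 1 fold_down: fold axis h@2; visible region now rows[2,4) x cols[0,4) = 2x4
Op 2 fold_left: fold axis v@2; visible region now rows[2,4) x cols[0,2) = 2x2
Op 3 fold_down: fold axis h@3; visible region now rows[3,4) x cols[0,2) = 1x2
Op 4 fold_left: fold axis v@1; visible region now rows[3,4) x cols[0,1) = 1x1
Op 5 cut(0, 0): punch at orig (3,0); cuts so far [(3, 0)]; region rows[3,4) x cols[0,1) = 1x1
Unfold 1 (reflect across v@1): 2 holes -> [(3, 0), (3, 1)]
Unfold 2 (reflect across h@3): 4 holes -> [(2, 0), (2, 1), (3, 0), (3, 1)]
Unfold 3 (reflect across v@2): 8 holes -> [(2, 0), (2, 1), (2, 2), (2, 3), (3, 0), (3, 1), (3, 2), (3, 3)]
Unfold 4 (reflect across h@2): 16 holes -> [(0, 0), (0, 1), (0, 2), (0, 3), (1, 0), (1, 1), (1, 2), (1, 3), (2, 0), (2, 1), (2, 2), (2, 3), (3, 0), (3, 1), (3, 2), (3, 3)]
Holes: [(0, 0), (0, 1), (0, 2), (0, 3), (1, 0), (1, 1), (1, 2), (1, 3), (2, 0), (2, 1), (2, 2), (2, 3), (3, 0), (3, 1), (3, 2), (3, 3)]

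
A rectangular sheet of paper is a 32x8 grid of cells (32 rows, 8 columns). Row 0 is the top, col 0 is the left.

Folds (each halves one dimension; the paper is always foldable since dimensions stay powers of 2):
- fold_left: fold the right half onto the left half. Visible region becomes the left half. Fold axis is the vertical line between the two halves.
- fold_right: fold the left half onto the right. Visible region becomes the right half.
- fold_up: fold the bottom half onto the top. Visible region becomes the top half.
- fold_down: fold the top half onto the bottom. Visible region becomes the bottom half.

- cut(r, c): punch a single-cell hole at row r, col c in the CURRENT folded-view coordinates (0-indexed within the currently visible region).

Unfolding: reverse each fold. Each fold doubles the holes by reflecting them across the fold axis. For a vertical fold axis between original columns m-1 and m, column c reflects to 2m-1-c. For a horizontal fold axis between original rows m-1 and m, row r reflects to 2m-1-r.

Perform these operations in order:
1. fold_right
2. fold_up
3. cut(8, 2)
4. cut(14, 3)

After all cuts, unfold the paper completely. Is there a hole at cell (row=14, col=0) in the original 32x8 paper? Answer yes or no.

Answer: yes

Derivation:
Op 1 fold_right: fold axis v@4; visible region now rows[0,32) x cols[4,8) = 32x4
Op 2 fold_up: fold axis h@16; visible region now rows[0,16) x cols[4,8) = 16x4
Op 3 cut(8, 2): punch at orig (8,6); cuts so far [(8, 6)]; region rows[0,16) x cols[4,8) = 16x4
Op 4 cut(14, 3): punch at orig (14,7); cuts so far [(8, 6), (14, 7)]; region rows[0,16) x cols[4,8) = 16x4
Unfold 1 (reflect across h@16): 4 holes -> [(8, 6), (14, 7), (17, 7), (23, 6)]
Unfold 2 (reflect across v@4): 8 holes -> [(8, 1), (8, 6), (14, 0), (14, 7), (17, 0), (17, 7), (23, 1), (23, 6)]
Holes: [(8, 1), (8, 6), (14, 0), (14, 7), (17, 0), (17, 7), (23, 1), (23, 6)]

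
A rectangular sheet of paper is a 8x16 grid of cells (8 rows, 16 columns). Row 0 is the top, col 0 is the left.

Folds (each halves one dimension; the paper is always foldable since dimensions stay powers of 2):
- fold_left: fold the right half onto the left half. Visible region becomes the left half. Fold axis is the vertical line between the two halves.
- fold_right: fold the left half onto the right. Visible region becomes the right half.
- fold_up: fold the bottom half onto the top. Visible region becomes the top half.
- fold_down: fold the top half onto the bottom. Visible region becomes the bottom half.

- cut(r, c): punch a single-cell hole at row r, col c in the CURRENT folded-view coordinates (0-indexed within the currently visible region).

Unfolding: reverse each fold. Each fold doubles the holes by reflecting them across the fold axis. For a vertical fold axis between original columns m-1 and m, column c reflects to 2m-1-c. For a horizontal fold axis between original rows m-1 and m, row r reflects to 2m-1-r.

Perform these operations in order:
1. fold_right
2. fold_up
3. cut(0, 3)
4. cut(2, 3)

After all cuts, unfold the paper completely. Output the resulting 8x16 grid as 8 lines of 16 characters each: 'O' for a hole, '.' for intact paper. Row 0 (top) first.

Answer: ....O......O....
................
....O......O....
................
................
....O......O....
................
....O......O....

Derivation:
Op 1 fold_right: fold axis v@8; visible region now rows[0,8) x cols[8,16) = 8x8
Op 2 fold_up: fold axis h@4; visible region now rows[0,4) x cols[8,16) = 4x8
Op 3 cut(0, 3): punch at orig (0,11); cuts so far [(0, 11)]; region rows[0,4) x cols[8,16) = 4x8
Op 4 cut(2, 3): punch at orig (2,11); cuts so far [(0, 11), (2, 11)]; region rows[0,4) x cols[8,16) = 4x8
Unfold 1 (reflect across h@4): 4 holes -> [(0, 11), (2, 11), (5, 11), (7, 11)]
Unfold 2 (reflect across v@8): 8 holes -> [(0, 4), (0, 11), (2, 4), (2, 11), (5, 4), (5, 11), (7, 4), (7, 11)]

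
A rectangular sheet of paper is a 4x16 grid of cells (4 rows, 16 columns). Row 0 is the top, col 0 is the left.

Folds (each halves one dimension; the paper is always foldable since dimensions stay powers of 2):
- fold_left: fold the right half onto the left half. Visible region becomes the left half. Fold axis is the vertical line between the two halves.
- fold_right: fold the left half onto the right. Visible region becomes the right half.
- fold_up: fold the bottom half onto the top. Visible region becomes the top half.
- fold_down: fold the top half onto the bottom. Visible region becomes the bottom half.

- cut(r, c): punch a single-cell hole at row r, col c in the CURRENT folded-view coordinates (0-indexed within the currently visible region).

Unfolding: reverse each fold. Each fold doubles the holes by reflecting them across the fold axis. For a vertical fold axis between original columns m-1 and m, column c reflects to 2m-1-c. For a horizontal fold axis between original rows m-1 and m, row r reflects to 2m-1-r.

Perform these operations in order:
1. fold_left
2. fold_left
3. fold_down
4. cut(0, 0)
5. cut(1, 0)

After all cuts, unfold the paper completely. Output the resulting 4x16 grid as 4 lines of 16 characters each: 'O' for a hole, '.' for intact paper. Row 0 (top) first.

Op 1 fold_left: fold axis v@8; visible region now rows[0,4) x cols[0,8) = 4x8
Op 2 fold_left: fold axis v@4; visible region now rows[0,4) x cols[0,4) = 4x4
Op 3 fold_down: fold axis h@2; visible region now rows[2,4) x cols[0,4) = 2x4
Op 4 cut(0, 0): punch at orig (2,0); cuts so far [(2, 0)]; region rows[2,4) x cols[0,4) = 2x4
Op 5 cut(1, 0): punch at orig (3,0); cuts so far [(2, 0), (3, 0)]; region rows[2,4) x cols[0,4) = 2x4
Unfold 1 (reflect across h@2): 4 holes -> [(0, 0), (1, 0), (2, 0), (3, 0)]
Unfold 2 (reflect across v@4): 8 holes -> [(0, 0), (0, 7), (1, 0), (1, 7), (2, 0), (2, 7), (3, 0), (3, 7)]
Unfold 3 (reflect across v@8): 16 holes -> [(0, 0), (0, 7), (0, 8), (0, 15), (1, 0), (1, 7), (1, 8), (1, 15), (2, 0), (2, 7), (2, 8), (2, 15), (3, 0), (3, 7), (3, 8), (3, 15)]

Answer: O......OO......O
O......OO......O
O......OO......O
O......OO......O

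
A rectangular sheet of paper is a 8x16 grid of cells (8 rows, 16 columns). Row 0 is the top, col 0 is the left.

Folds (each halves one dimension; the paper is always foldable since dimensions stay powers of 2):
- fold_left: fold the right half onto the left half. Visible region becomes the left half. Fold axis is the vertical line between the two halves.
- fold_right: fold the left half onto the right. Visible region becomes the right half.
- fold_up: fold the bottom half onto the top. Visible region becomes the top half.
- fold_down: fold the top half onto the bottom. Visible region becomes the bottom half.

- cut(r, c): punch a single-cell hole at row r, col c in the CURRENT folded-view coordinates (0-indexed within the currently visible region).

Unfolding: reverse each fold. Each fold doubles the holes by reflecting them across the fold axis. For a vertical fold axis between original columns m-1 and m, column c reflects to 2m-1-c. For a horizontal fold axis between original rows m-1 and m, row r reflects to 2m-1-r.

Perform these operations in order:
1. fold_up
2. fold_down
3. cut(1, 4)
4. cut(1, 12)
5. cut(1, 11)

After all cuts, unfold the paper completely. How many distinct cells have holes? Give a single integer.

Answer: 12

Derivation:
Op 1 fold_up: fold axis h@4; visible region now rows[0,4) x cols[0,16) = 4x16
Op 2 fold_down: fold axis h@2; visible region now rows[2,4) x cols[0,16) = 2x16
Op 3 cut(1, 4): punch at orig (3,4); cuts so far [(3, 4)]; region rows[2,4) x cols[0,16) = 2x16
Op 4 cut(1, 12): punch at orig (3,12); cuts so far [(3, 4), (3, 12)]; region rows[2,4) x cols[0,16) = 2x16
Op 5 cut(1, 11): punch at orig (3,11); cuts so far [(3, 4), (3, 11), (3, 12)]; region rows[2,4) x cols[0,16) = 2x16
Unfold 1 (reflect across h@2): 6 holes -> [(0, 4), (0, 11), (0, 12), (3, 4), (3, 11), (3, 12)]
Unfold 2 (reflect across h@4): 12 holes -> [(0, 4), (0, 11), (0, 12), (3, 4), (3, 11), (3, 12), (4, 4), (4, 11), (4, 12), (7, 4), (7, 11), (7, 12)]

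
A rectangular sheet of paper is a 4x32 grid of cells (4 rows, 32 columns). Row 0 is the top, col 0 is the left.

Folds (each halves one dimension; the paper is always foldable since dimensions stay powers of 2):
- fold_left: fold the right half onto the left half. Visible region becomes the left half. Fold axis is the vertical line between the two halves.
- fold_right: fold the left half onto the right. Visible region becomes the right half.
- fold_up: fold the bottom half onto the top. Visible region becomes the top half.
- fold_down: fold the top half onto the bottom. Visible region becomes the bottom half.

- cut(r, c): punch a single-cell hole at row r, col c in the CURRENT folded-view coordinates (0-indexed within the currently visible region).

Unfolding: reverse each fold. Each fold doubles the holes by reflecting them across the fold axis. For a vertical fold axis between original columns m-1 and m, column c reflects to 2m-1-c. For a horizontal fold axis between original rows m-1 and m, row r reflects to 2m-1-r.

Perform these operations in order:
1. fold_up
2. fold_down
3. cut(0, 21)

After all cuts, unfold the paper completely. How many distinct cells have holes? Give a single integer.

Op 1 fold_up: fold axis h@2; visible region now rows[0,2) x cols[0,32) = 2x32
Op 2 fold_down: fold axis h@1; visible region now rows[1,2) x cols[0,32) = 1x32
Op 3 cut(0, 21): punch at orig (1,21); cuts so far [(1, 21)]; region rows[1,2) x cols[0,32) = 1x32
Unfold 1 (reflect across h@1): 2 holes -> [(0, 21), (1, 21)]
Unfold 2 (reflect across h@2): 4 holes -> [(0, 21), (1, 21), (2, 21), (3, 21)]

Answer: 4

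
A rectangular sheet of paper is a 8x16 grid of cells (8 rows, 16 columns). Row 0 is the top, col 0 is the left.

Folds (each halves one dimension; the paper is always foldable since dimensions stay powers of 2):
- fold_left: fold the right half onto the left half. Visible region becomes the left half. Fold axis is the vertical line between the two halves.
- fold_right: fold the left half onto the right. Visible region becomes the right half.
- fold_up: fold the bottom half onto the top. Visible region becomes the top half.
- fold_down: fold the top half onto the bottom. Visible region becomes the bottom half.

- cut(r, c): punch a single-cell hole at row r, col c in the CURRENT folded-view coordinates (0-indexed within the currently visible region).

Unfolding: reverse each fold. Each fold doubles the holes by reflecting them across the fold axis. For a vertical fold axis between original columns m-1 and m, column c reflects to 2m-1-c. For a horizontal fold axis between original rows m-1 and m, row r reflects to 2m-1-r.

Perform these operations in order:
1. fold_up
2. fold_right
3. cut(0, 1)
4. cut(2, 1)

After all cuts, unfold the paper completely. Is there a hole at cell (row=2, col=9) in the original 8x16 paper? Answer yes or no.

Answer: yes

Derivation:
Op 1 fold_up: fold axis h@4; visible region now rows[0,4) x cols[0,16) = 4x16
Op 2 fold_right: fold axis v@8; visible region now rows[0,4) x cols[8,16) = 4x8
Op 3 cut(0, 1): punch at orig (0,9); cuts so far [(0, 9)]; region rows[0,4) x cols[8,16) = 4x8
Op 4 cut(2, 1): punch at orig (2,9); cuts so far [(0, 9), (2, 9)]; region rows[0,4) x cols[8,16) = 4x8
Unfold 1 (reflect across v@8): 4 holes -> [(0, 6), (0, 9), (2, 6), (2, 9)]
Unfold 2 (reflect across h@4): 8 holes -> [(0, 6), (0, 9), (2, 6), (2, 9), (5, 6), (5, 9), (7, 6), (7, 9)]
Holes: [(0, 6), (0, 9), (2, 6), (2, 9), (5, 6), (5, 9), (7, 6), (7, 9)]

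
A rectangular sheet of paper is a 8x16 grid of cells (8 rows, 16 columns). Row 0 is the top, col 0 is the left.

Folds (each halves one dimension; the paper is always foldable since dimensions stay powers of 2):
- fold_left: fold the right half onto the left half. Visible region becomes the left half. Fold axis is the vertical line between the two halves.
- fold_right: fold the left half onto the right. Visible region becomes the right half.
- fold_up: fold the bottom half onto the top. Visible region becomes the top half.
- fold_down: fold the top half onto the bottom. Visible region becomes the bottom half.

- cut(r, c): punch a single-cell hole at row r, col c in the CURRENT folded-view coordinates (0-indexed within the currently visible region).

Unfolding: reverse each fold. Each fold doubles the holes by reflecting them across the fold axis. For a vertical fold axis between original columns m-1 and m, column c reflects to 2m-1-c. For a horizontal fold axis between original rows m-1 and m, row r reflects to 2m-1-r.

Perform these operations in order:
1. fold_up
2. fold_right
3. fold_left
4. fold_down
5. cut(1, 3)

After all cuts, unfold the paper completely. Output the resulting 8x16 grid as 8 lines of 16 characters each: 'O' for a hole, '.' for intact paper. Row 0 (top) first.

Op 1 fold_up: fold axis h@4; visible region now rows[0,4) x cols[0,16) = 4x16
Op 2 fold_right: fold axis v@8; visible region now rows[0,4) x cols[8,16) = 4x8
Op 3 fold_left: fold axis v@12; visible region now rows[0,4) x cols[8,12) = 4x4
Op 4 fold_down: fold axis h@2; visible region now rows[2,4) x cols[8,12) = 2x4
Op 5 cut(1, 3): punch at orig (3,11); cuts so far [(3, 11)]; region rows[2,4) x cols[8,12) = 2x4
Unfold 1 (reflect across h@2): 2 holes -> [(0, 11), (3, 11)]
Unfold 2 (reflect across v@12): 4 holes -> [(0, 11), (0, 12), (3, 11), (3, 12)]
Unfold 3 (reflect across v@8): 8 holes -> [(0, 3), (0, 4), (0, 11), (0, 12), (3, 3), (3, 4), (3, 11), (3, 12)]
Unfold 4 (reflect across h@4): 16 holes -> [(0, 3), (0, 4), (0, 11), (0, 12), (3, 3), (3, 4), (3, 11), (3, 12), (4, 3), (4, 4), (4, 11), (4, 12), (7, 3), (7, 4), (7, 11), (7, 12)]

Answer: ...OO......OO...
................
................
...OO......OO...
...OO......OO...
................
................
...OO......OO...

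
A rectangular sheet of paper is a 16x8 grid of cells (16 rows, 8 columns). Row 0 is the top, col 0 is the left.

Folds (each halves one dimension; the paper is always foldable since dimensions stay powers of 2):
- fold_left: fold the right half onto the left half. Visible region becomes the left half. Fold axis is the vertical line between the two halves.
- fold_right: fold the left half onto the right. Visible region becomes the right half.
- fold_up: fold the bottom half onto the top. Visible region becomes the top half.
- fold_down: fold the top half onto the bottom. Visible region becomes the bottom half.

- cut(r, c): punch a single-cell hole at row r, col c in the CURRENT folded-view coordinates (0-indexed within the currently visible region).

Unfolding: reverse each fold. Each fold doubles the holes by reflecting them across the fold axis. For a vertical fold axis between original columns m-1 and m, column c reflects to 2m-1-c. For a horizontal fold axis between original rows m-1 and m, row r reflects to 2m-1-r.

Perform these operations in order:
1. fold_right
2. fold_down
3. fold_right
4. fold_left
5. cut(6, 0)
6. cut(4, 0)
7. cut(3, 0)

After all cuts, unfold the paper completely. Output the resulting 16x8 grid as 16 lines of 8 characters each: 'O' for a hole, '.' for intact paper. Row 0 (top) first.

Op 1 fold_right: fold axis v@4; visible region now rows[0,16) x cols[4,8) = 16x4
Op 2 fold_down: fold axis h@8; visible region now rows[8,16) x cols[4,8) = 8x4
Op 3 fold_right: fold axis v@6; visible region now rows[8,16) x cols[6,8) = 8x2
Op 4 fold_left: fold axis v@7; visible region now rows[8,16) x cols[6,7) = 8x1
Op 5 cut(6, 0): punch at orig (14,6); cuts so far [(14, 6)]; region rows[8,16) x cols[6,7) = 8x1
Op 6 cut(4, 0): punch at orig (12,6); cuts so far [(12, 6), (14, 6)]; region rows[8,16) x cols[6,7) = 8x1
Op 7 cut(3, 0): punch at orig (11,6); cuts so far [(11, 6), (12, 6), (14, 6)]; region rows[8,16) x cols[6,7) = 8x1
Unfold 1 (reflect across v@7): 6 holes -> [(11, 6), (11, 7), (12, 6), (12, 7), (14, 6), (14, 7)]
Unfold 2 (reflect across v@6): 12 holes -> [(11, 4), (11, 5), (11, 6), (11, 7), (12, 4), (12, 5), (12, 6), (12, 7), (14, 4), (14, 5), (14, 6), (14, 7)]
Unfold 3 (reflect across h@8): 24 holes -> [(1, 4), (1, 5), (1, 6), (1, 7), (3, 4), (3, 5), (3, 6), (3, 7), (4, 4), (4, 5), (4, 6), (4, 7), (11, 4), (11, 5), (11, 6), (11, 7), (12, 4), (12, 5), (12, 6), (12, 7), (14, 4), (14, 5), (14, 6), (14, 7)]
Unfold 4 (reflect across v@4): 48 holes -> [(1, 0), (1, 1), (1, 2), (1, 3), (1, 4), (1, 5), (1, 6), (1, 7), (3, 0), (3, 1), (3, 2), (3, 3), (3, 4), (3, 5), (3, 6), (3, 7), (4, 0), (4, 1), (4, 2), (4, 3), (4, 4), (4, 5), (4, 6), (4, 7), (11, 0), (11, 1), (11, 2), (11, 3), (11, 4), (11, 5), (11, 6), (11, 7), (12, 0), (12, 1), (12, 2), (12, 3), (12, 4), (12, 5), (12, 6), (12, 7), (14, 0), (14, 1), (14, 2), (14, 3), (14, 4), (14, 5), (14, 6), (14, 7)]

Answer: ........
OOOOOOOO
........
OOOOOOOO
OOOOOOOO
........
........
........
........
........
........
OOOOOOOO
OOOOOOOO
........
OOOOOOOO
........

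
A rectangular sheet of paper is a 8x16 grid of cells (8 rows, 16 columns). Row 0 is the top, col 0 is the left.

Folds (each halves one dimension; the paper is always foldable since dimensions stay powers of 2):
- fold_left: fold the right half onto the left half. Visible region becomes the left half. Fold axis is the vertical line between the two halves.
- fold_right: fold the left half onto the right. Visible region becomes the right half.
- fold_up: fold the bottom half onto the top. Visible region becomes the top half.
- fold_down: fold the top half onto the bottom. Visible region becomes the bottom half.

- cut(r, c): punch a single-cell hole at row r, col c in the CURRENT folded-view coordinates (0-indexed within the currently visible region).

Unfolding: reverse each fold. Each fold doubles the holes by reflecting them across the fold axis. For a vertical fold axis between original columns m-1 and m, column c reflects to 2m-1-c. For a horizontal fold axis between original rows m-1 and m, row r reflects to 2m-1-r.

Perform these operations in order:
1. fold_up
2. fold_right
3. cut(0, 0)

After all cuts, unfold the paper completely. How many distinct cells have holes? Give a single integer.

Op 1 fold_up: fold axis h@4; visible region now rows[0,4) x cols[0,16) = 4x16
Op 2 fold_right: fold axis v@8; visible region now rows[0,4) x cols[8,16) = 4x8
Op 3 cut(0, 0): punch at orig (0,8); cuts so far [(0, 8)]; region rows[0,4) x cols[8,16) = 4x8
Unfold 1 (reflect across v@8): 2 holes -> [(0, 7), (0, 8)]
Unfold 2 (reflect across h@4): 4 holes -> [(0, 7), (0, 8), (7, 7), (7, 8)]

Answer: 4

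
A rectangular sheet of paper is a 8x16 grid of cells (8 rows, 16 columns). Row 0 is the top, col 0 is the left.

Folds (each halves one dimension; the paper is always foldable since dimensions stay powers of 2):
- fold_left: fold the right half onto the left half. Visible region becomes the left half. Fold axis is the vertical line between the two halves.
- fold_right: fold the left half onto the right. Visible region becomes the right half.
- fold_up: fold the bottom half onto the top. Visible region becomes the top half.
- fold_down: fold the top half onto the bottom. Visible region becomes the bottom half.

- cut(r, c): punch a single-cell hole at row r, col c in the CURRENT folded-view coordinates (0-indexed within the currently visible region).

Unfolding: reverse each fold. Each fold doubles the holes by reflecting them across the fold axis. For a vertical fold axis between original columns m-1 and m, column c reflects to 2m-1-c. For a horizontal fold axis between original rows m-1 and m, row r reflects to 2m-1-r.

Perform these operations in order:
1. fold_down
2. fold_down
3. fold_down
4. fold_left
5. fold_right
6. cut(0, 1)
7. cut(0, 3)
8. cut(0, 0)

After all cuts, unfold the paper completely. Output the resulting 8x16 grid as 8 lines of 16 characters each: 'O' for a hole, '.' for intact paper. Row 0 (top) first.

Op 1 fold_down: fold axis h@4; visible region now rows[4,8) x cols[0,16) = 4x16
Op 2 fold_down: fold axis h@6; visible region now rows[6,8) x cols[0,16) = 2x16
Op 3 fold_down: fold axis h@7; visible region now rows[7,8) x cols[0,16) = 1x16
Op 4 fold_left: fold axis v@8; visible region now rows[7,8) x cols[0,8) = 1x8
Op 5 fold_right: fold axis v@4; visible region now rows[7,8) x cols[4,8) = 1x4
Op 6 cut(0, 1): punch at orig (7,5); cuts so far [(7, 5)]; region rows[7,8) x cols[4,8) = 1x4
Op 7 cut(0, 3): punch at orig (7,7); cuts so far [(7, 5), (7, 7)]; region rows[7,8) x cols[4,8) = 1x4
Op 8 cut(0, 0): punch at orig (7,4); cuts so far [(7, 4), (7, 5), (7, 7)]; region rows[7,8) x cols[4,8) = 1x4
Unfold 1 (reflect across v@4): 6 holes -> [(7, 0), (7, 2), (7, 3), (7, 4), (7, 5), (7, 7)]
Unfold 2 (reflect across v@8): 12 holes -> [(7, 0), (7, 2), (7, 3), (7, 4), (7, 5), (7, 7), (7, 8), (7, 10), (7, 11), (7, 12), (7, 13), (7, 15)]
Unfold 3 (reflect across h@7): 24 holes -> [(6, 0), (6, 2), (6, 3), (6, 4), (6, 5), (6, 7), (6, 8), (6, 10), (6, 11), (6, 12), (6, 13), (6, 15), (7, 0), (7, 2), (7, 3), (7, 4), (7, 5), (7, 7), (7, 8), (7, 10), (7, 11), (7, 12), (7, 13), (7, 15)]
Unfold 4 (reflect across h@6): 48 holes -> [(4, 0), (4, 2), (4, 3), (4, 4), (4, 5), (4, 7), (4, 8), (4, 10), (4, 11), (4, 12), (4, 13), (4, 15), (5, 0), (5, 2), (5, 3), (5, 4), (5, 5), (5, 7), (5, 8), (5, 10), (5, 11), (5, 12), (5, 13), (5, 15), (6, 0), (6, 2), (6, 3), (6, 4), (6, 5), (6, 7), (6, 8), (6, 10), (6, 11), (6, 12), (6, 13), (6, 15), (7, 0), (7, 2), (7, 3), (7, 4), (7, 5), (7, 7), (7, 8), (7, 10), (7, 11), (7, 12), (7, 13), (7, 15)]
Unfold 5 (reflect across h@4): 96 holes -> [(0, 0), (0, 2), (0, 3), (0, 4), (0, 5), (0, 7), (0, 8), (0, 10), (0, 11), (0, 12), (0, 13), (0, 15), (1, 0), (1, 2), (1, 3), (1, 4), (1, 5), (1, 7), (1, 8), (1, 10), (1, 11), (1, 12), (1, 13), (1, 15), (2, 0), (2, 2), (2, 3), (2, 4), (2, 5), (2, 7), (2, 8), (2, 10), (2, 11), (2, 12), (2, 13), (2, 15), (3, 0), (3, 2), (3, 3), (3, 4), (3, 5), (3, 7), (3, 8), (3, 10), (3, 11), (3, 12), (3, 13), (3, 15), (4, 0), (4, 2), (4, 3), (4, 4), (4, 5), (4, 7), (4, 8), (4, 10), (4, 11), (4, 12), (4, 13), (4, 15), (5, 0), (5, 2), (5, 3), (5, 4), (5, 5), (5, 7), (5, 8), (5, 10), (5, 11), (5, 12), (5, 13), (5, 15), (6, 0), (6, 2), (6, 3), (6, 4), (6, 5), (6, 7), (6, 8), (6, 10), (6, 11), (6, 12), (6, 13), (6, 15), (7, 0), (7, 2), (7, 3), (7, 4), (7, 5), (7, 7), (7, 8), (7, 10), (7, 11), (7, 12), (7, 13), (7, 15)]

Answer: O.OOOO.OO.OOOO.O
O.OOOO.OO.OOOO.O
O.OOOO.OO.OOOO.O
O.OOOO.OO.OOOO.O
O.OOOO.OO.OOOO.O
O.OOOO.OO.OOOO.O
O.OOOO.OO.OOOO.O
O.OOOO.OO.OOOO.O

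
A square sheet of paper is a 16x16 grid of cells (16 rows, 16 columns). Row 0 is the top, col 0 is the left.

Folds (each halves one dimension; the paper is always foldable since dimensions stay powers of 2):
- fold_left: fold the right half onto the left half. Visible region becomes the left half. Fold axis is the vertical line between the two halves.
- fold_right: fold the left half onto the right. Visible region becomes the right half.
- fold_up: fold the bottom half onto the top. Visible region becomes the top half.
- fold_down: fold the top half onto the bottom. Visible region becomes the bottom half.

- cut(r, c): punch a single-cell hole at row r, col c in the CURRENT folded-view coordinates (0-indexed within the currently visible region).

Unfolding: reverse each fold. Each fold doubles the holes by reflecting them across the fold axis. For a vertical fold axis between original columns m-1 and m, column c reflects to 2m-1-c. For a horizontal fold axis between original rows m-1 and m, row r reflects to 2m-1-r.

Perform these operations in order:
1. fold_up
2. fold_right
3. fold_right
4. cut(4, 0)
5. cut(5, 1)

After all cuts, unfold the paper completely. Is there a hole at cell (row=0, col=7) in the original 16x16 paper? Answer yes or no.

Answer: no

Derivation:
Op 1 fold_up: fold axis h@8; visible region now rows[0,8) x cols[0,16) = 8x16
Op 2 fold_right: fold axis v@8; visible region now rows[0,8) x cols[8,16) = 8x8
Op 3 fold_right: fold axis v@12; visible region now rows[0,8) x cols[12,16) = 8x4
Op 4 cut(4, 0): punch at orig (4,12); cuts so far [(4, 12)]; region rows[0,8) x cols[12,16) = 8x4
Op 5 cut(5, 1): punch at orig (5,13); cuts so far [(4, 12), (5, 13)]; region rows[0,8) x cols[12,16) = 8x4
Unfold 1 (reflect across v@12): 4 holes -> [(4, 11), (4, 12), (5, 10), (5, 13)]
Unfold 2 (reflect across v@8): 8 holes -> [(4, 3), (4, 4), (4, 11), (4, 12), (5, 2), (5, 5), (5, 10), (5, 13)]
Unfold 3 (reflect across h@8): 16 holes -> [(4, 3), (4, 4), (4, 11), (4, 12), (5, 2), (5, 5), (5, 10), (5, 13), (10, 2), (10, 5), (10, 10), (10, 13), (11, 3), (11, 4), (11, 11), (11, 12)]
Holes: [(4, 3), (4, 4), (4, 11), (4, 12), (5, 2), (5, 5), (5, 10), (5, 13), (10, 2), (10, 5), (10, 10), (10, 13), (11, 3), (11, 4), (11, 11), (11, 12)]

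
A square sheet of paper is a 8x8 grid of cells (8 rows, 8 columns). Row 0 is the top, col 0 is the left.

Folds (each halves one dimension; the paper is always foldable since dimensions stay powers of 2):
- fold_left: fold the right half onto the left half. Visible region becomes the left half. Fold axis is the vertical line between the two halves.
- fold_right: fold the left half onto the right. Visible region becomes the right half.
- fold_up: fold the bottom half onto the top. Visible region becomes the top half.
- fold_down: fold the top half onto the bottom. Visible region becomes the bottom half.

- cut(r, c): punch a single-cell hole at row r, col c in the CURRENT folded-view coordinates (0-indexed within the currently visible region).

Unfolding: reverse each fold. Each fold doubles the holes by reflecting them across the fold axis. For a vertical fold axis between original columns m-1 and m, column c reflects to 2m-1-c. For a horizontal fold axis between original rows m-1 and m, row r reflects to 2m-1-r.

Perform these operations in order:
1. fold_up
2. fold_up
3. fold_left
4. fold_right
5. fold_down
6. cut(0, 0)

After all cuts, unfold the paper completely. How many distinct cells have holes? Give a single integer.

Op 1 fold_up: fold axis h@4; visible region now rows[0,4) x cols[0,8) = 4x8
Op 2 fold_up: fold axis h@2; visible region now rows[0,2) x cols[0,8) = 2x8
Op 3 fold_left: fold axis v@4; visible region now rows[0,2) x cols[0,4) = 2x4
Op 4 fold_right: fold axis v@2; visible region now rows[0,2) x cols[2,4) = 2x2
Op 5 fold_down: fold axis h@1; visible region now rows[1,2) x cols[2,4) = 1x2
Op 6 cut(0, 0): punch at orig (1,2); cuts so far [(1, 2)]; region rows[1,2) x cols[2,4) = 1x2
Unfold 1 (reflect across h@1): 2 holes -> [(0, 2), (1, 2)]
Unfold 2 (reflect across v@2): 4 holes -> [(0, 1), (0, 2), (1, 1), (1, 2)]
Unfold 3 (reflect across v@4): 8 holes -> [(0, 1), (0, 2), (0, 5), (0, 6), (1, 1), (1, 2), (1, 5), (1, 6)]
Unfold 4 (reflect across h@2): 16 holes -> [(0, 1), (0, 2), (0, 5), (0, 6), (1, 1), (1, 2), (1, 5), (1, 6), (2, 1), (2, 2), (2, 5), (2, 6), (3, 1), (3, 2), (3, 5), (3, 6)]
Unfold 5 (reflect across h@4): 32 holes -> [(0, 1), (0, 2), (0, 5), (0, 6), (1, 1), (1, 2), (1, 5), (1, 6), (2, 1), (2, 2), (2, 5), (2, 6), (3, 1), (3, 2), (3, 5), (3, 6), (4, 1), (4, 2), (4, 5), (4, 6), (5, 1), (5, 2), (5, 5), (5, 6), (6, 1), (6, 2), (6, 5), (6, 6), (7, 1), (7, 2), (7, 5), (7, 6)]

Answer: 32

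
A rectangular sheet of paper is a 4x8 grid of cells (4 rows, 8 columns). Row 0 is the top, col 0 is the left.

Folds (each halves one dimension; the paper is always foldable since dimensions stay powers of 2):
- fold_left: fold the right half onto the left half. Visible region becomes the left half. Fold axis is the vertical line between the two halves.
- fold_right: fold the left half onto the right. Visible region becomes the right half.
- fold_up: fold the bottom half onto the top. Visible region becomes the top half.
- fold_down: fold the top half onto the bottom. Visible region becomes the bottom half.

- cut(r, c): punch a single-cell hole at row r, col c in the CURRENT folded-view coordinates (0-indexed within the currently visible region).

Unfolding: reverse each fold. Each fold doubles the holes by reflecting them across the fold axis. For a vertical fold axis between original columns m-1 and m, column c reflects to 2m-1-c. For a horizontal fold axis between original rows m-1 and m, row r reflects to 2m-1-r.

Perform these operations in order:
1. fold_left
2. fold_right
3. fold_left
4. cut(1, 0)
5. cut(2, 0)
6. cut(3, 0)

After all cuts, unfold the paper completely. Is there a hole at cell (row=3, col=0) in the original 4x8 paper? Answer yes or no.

Op 1 fold_left: fold axis v@4; visible region now rows[0,4) x cols[0,4) = 4x4
Op 2 fold_right: fold axis v@2; visible region now rows[0,4) x cols[2,4) = 4x2
Op 3 fold_left: fold axis v@3; visible region now rows[0,4) x cols[2,3) = 4x1
Op 4 cut(1, 0): punch at orig (1,2); cuts so far [(1, 2)]; region rows[0,4) x cols[2,3) = 4x1
Op 5 cut(2, 0): punch at orig (2,2); cuts so far [(1, 2), (2, 2)]; region rows[0,4) x cols[2,3) = 4x1
Op 6 cut(3, 0): punch at orig (3,2); cuts so far [(1, 2), (2, 2), (3, 2)]; region rows[0,4) x cols[2,3) = 4x1
Unfold 1 (reflect across v@3): 6 holes -> [(1, 2), (1, 3), (2, 2), (2, 3), (3, 2), (3, 3)]
Unfold 2 (reflect across v@2): 12 holes -> [(1, 0), (1, 1), (1, 2), (1, 3), (2, 0), (2, 1), (2, 2), (2, 3), (3, 0), (3, 1), (3, 2), (3, 3)]
Unfold 3 (reflect across v@4): 24 holes -> [(1, 0), (1, 1), (1, 2), (1, 3), (1, 4), (1, 5), (1, 6), (1, 7), (2, 0), (2, 1), (2, 2), (2, 3), (2, 4), (2, 5), (2, 6), (2, 7), (3, 0), (3, 1), (3, 2), (3, 3), (3, 4), (3, 5), (3, 6), (3, 7)]
Holes: [(1, 0), (1, 1), (1, 2), (1, 3), (1, 4), (1, 5), (1, 6), (1, 7), (2, 0), (2, 1), (2, 2), (2, 3), (2, 4), (2, 5), (2, 6), (2, 7), (3, 0), (3, 1), (3, 2), (3, 3), (3, 4), (3, 5), (3, 6), (3, 7)]

Answer: yes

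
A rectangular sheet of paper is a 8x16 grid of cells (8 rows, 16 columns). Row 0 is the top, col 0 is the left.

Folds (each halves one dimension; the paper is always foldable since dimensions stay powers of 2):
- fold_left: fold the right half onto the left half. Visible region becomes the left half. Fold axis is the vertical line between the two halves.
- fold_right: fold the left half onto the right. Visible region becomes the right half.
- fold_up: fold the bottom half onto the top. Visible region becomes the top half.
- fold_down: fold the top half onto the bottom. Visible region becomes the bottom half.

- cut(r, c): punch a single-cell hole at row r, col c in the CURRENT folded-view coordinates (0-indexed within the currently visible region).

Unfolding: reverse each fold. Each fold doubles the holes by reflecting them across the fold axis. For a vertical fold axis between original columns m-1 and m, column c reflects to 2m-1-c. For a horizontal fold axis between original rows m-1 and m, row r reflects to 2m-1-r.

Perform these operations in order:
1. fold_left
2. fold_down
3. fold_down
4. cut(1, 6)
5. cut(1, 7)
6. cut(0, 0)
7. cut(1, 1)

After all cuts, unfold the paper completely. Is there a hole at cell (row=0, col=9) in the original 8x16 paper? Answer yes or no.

Op 1 fold_left: fold axis v@8; visible region now rows[0,8) x cols[0,8) = 8x8
Op 2 fold_down: fold axis h@4; visible region now rows[4,8) x cols[0,8) = 4x8
Op 3 fold_down: fold axis h@6; visible region now rows[6,8) x cols[0,8) = 2x8
Op 4 cut(1, 6): punch at orig (7,6); cuts so far [(7, 6)]; region rows[6,8) x cols[0,8) = 2x8
Op 5 cut(1, 7): punch at orig (7,7); cuts so far [(7, 6), (7, 7)]; region rows[6,8) x cols[0,8) = 2x8
Op 6 cut(0, 0): punch at orig (6,0); cuts so far [(6, 0), (7, 6), (7, 7)]; region rows[6,8) x cols[0,8) = 2x8
Op 7 cut(1, 1): punch at orig (7,1); cuts so far [(6, 0), (7, 1), (7, 6), (7, 7)]; region rows[6,8) x cols[0,8) = 2x8
Unfold 1 (reflect across h@6): 8 holes -> [(4, 1), (4, 6), (4, 7), (5, 0), (6, 0), (7, 1), (7, 6), (7, 7)]
Unfold 2 (reflect across h@4): 16 holes -> [(0, 1), (0, 6), (0, 7), (1, 0), (2, 0), (3, 1), (3, 6), (3, 7), (4, 1), (4, 6), (4, 7), (5, 0), (6, 0), (7, 1), (7, 6), (7, 7)]
Unfold 3 (reflect across v@8): 32 holes -> [(0, 1), (0, 6), (0, 7), (0, 8), (0, 9), (0, 14), (1, 0), (1, 15), (2, 0), (2, 15), (3, 1), (3, 6), (3, 7), (3, 8), (3, 9), (3, 14), (4, 1), (4, 6), (4, 7), (4, 8), (4, 9), (4, 14), (5, 0), (5, 15), (6, 0), (6, 15), (7, 1), (7, 6), (7, 7), (7, 8), (7, 9), (7, 14)]
Holes: [(0, 1), (0, 6), (0, 7), (0, 8), (0, 9), (0, 14), (1, 0), (1, 15), (2, 0), (2, 15), (3, 1), (3, 6), (3, 7), (3, 8), (3, 9), (3, 14), (4, 1), (4, 6), (4, 7), (4, 8), (4, 9), (4, 14), (5, 0), (5, 15), (6, 0), (6, 15), (7, 1), (7, 6), (7, 7), (7, 8), (7, 9), (7, 14)]

Answer: yes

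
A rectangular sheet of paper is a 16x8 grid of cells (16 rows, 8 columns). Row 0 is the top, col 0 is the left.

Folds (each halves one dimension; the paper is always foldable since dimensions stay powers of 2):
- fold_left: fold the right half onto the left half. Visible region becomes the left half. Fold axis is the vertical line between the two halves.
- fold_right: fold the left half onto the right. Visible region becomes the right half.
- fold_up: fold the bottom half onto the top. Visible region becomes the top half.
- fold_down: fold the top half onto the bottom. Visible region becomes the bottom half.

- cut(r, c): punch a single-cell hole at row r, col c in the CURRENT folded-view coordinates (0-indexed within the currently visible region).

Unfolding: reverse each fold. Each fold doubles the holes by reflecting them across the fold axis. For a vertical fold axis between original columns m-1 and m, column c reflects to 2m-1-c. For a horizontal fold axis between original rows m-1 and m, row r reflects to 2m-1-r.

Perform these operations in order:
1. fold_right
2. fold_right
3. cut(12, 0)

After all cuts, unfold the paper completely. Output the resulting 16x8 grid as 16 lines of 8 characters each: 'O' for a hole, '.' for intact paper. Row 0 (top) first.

Answer: ........
........
........
........
........
........
........
........
........
........
........
........
.OO..OO.
........
........
........

Derivation:
Op 1 fold_right: fold axis v@4; visible region now rows[0,16) x cols[4,8) = 16x4
Op 2 fold_right: fold axis v@6; visible region now rows[0,16) x cols[6,8) = 16x2
Op 3 cut(12, 0): punch at orig (12,6); cuts so far [(12, 6)]; region rows[0,16) x cols[6,8) = 16x2
Unfold 1 (reflect across v@6): 2 holes -> [(12, 5), (12, 6)]
Unfold 2 (reflect across v@4): 4 holes -> [(12, 1), (12, 2), (12, 5), (12, 6)]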